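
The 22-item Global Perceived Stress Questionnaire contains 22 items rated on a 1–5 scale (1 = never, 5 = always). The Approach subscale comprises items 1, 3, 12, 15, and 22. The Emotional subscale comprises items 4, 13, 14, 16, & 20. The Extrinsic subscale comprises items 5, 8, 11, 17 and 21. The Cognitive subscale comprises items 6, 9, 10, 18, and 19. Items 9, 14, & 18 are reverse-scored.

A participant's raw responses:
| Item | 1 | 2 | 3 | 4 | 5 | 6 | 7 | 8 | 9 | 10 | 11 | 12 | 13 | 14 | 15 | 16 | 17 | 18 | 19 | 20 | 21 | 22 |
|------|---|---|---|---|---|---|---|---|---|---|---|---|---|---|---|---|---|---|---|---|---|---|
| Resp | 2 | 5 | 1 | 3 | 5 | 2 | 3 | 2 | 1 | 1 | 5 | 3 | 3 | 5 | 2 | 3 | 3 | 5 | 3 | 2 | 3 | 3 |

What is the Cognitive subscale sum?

12

Cognitive items: 6, 9, 10, 18, 19.
Of these, items 9 & 18 are reverse-scored; on a 1–5 scale, reversed = 6 − raw.
  item 6: 2
  item 9: 6 − 1 = 5
  item 10: 1
  item 18: 6 − 5 = 1
  item 19: 3
Sum = 2 + 5 + 1 + 1 + 3 = 12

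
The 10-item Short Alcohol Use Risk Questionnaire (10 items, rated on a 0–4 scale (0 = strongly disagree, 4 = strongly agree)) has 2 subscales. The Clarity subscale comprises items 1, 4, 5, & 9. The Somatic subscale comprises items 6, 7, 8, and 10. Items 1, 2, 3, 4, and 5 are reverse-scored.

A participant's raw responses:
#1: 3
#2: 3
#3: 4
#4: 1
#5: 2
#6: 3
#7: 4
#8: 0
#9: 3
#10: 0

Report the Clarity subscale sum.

Clarity items: 1, 4, 5, 9.
Of these, items 1, 4, and 5 are reverse-scored; reversed = (0+4) − raw = 4 − raw.
  item 1: 4 − 3 = 1
  item 4: 4 − 1 = 3
  item 5: 4 − 2 = 2
  item 9: 3
Sum = 1 + 3 + 2 + 3 = 9

9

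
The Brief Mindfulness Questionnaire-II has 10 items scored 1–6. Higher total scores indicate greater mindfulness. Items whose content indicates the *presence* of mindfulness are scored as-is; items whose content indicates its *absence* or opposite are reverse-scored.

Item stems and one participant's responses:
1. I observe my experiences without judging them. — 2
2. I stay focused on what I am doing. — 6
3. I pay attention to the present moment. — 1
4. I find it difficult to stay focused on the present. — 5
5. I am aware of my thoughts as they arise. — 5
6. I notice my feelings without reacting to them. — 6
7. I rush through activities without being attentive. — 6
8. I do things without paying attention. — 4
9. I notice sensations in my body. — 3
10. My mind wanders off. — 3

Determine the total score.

33

Items 4, 7, 8, 10 describe the absence/opposite of mindfulness → reverse-score.
reverse-coded value = 7 − response.
  item 1: 2
  item 2: 6
  item 3: 1
  item 4: 7 − 5 = 2
  item 5: 5
  item 6: 6
  item 7: 7 − 6 = 1
  item 8: 7 − 4 = 3
  item 9: 3
  item 10: 7 − 3 = 4
Total = 2 + 6 + 1 + 2 + 5 + 6 + 1 + 3 + 3 + 4 = 33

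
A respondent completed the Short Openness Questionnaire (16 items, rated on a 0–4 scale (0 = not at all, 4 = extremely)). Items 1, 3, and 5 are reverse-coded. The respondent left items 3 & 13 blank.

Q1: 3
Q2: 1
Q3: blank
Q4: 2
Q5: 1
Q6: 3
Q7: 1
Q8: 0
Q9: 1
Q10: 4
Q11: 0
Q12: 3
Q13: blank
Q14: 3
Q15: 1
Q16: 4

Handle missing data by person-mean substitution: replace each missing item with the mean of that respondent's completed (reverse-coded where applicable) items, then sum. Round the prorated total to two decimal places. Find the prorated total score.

30.86

Reverse-coded (reverse-coded value = 4 − response):
  item 1: 4 − 3 = 1
  item 5: 4 − 1 = 3
Completed scored items (14 of 16): 1, 1, 2, 3, 3, 1, 0, 1, 4, 0, 3, 3, 1, 4; sum = 27.
Person mean = 27 / 14 ≈ 1.9286
Prorated total = (27 / 14) × 16 = 30.86 (to 2 dp)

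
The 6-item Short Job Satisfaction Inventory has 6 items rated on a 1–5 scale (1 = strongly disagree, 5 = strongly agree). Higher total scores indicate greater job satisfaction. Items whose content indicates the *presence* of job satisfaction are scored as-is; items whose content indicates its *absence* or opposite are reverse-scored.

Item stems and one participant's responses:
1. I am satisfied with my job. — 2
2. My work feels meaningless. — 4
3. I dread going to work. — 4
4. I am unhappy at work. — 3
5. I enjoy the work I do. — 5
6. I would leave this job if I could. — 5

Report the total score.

15

Items 2, 3, 4, 6 describe the absence/opposite of job satisfaction → reverse-score.
reversed = (1+5) − raw = 6 − raw.
  item 1: 2
  item 2: 6 − 4 = 2
  item 3: 6 − 4 = 2
  item 4: 6 − 3 = 3
  item 5: 5
  item 6: 6 − 5 = 1
Total = 2 + 2 + 2 + 3 + 5 + 1 = 15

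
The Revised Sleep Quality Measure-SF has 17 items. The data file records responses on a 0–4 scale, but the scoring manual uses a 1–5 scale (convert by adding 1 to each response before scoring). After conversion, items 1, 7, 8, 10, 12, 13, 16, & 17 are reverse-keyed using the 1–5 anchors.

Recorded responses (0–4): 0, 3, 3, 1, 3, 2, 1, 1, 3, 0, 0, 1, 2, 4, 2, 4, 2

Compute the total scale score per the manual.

59

Convert to 1–5: 1, 4, 4, 2, 4, 3, 2, 2, 4, 1, 1, 2, 3, 5, 3, 5, 3
Reverse-coded (on a 1–5 scale, reversed = 6 − raw):
  item 1: 6 − 1 = 5
  item 7: 6 − 2 = 4
  item 8: 6 − 2 = 4
  item 10: 6 − 1 = 5
  item 12: 6 − 2 = 4
  item 13: 6 − 3 = 3
  item 16: 6 − 5 = 1
  item 17: 6 − 3 = 3
Scored: 5, 4, 4, 2, 4, 3, 4, 4, 4, 5, 1, 4, 3, 5, 3, 1, 3
Total = 59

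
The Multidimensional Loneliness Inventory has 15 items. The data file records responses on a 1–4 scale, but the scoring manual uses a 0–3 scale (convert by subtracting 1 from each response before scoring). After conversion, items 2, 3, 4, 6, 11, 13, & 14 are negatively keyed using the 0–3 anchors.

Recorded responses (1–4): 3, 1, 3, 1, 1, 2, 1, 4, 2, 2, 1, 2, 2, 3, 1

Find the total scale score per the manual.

23

Convert to 0–3: 2, 0, 2, 0, 0, 1, 0, 3, 1, 1, 0, 1, 1, 2, 0
Reverse-coded (reverse-coded value = 3 − response):
  item 2: 3 − 0 = 3
  item 3: 3 − 2 = 1
  item 4: 3 − 0 = 3
  item 6: 3 − 1 = 2
  item 11: 3 − 0 = 3
  item 13: 3 − 1 = 2
  item 14: 3 − 2 = 1
Scored: 2, 3, 1, 3, 0, 2, 0, 3, 1, 1, 3, 1, 2, 1, 0
Total = 23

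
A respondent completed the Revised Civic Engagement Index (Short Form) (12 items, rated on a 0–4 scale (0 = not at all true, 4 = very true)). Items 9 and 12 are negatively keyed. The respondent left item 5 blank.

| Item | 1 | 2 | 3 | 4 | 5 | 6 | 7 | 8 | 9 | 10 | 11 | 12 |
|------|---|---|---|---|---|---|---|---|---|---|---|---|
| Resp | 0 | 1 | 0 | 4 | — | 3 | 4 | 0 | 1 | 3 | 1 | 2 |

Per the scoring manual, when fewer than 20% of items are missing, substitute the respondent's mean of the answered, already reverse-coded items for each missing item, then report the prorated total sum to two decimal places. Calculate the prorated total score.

Reverse-coded (on a 0–4 scale, reversed = 4 − raw):
  item 9: 4 − 1 = 3
  item 12: 4 − 2 = 2
Completed scored items (11 of 12): 0, 1, 0, 4, 3, 4, 0, 3, 3, 1, 2; sum = 21.
Person mean = 21 / 11 ≈ 1.9091
Prorated total = (21 / 11) × 12 = 22.91 (to 2 dp)

22.91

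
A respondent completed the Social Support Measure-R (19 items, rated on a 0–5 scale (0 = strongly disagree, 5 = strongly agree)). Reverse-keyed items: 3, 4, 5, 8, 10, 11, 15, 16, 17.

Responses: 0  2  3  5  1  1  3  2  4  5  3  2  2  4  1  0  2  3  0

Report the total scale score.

44

Apply reverse scoring (reversed = (0+5) − raw = 5 − raw):
  item 3: 5 − 3 = 2
  item 4: 5 − 5 = 0
  item 5: 5 − 1 = 4
  item 8: 5 − 2 = 3
  item 10: 5 − 5 = 0
  item 11: 5 − 3 = 2
  item 15: 5 − 1 = 4
  item 16: 5 − 0 = 5
  item 17: 5 − 2 = 3
After reverse-coding: 0, 2, 2, 0, 4, 1, 3, 3, 4, 0, 2, 2, 2, 4, 4, 5, 3, 3, 0
Total = 0 + 2 + 2 + 0 + 4 + 1 + 3 + 3 + 4 + 0 + 2 + 2 + 2 + 4 + 4 + 5 + 3 + 3 + 0 = 44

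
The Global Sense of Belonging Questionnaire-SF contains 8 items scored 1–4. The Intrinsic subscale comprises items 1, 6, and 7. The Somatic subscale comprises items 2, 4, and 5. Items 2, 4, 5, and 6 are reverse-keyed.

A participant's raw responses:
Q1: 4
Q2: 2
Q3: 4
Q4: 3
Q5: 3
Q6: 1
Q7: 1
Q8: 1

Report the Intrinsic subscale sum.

Intrinsic items: 1, 6, 7.
Of these, item 6 is reverse-keyed; on a 1–4 scale, reversed = 5 − raw.
  item 1: 4
  item 6: 5 − 1 = 4
  item 7: 1
Sum = 4 + 4 + 1 = 9

9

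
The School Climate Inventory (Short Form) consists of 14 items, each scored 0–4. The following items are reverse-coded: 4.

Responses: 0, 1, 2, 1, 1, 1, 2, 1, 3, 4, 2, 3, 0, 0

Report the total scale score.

Apply reverse scoring (reverse-coded value = 4 − response):
  item 4: 4 − 1 = 3
Scored responses: 0, 1, 2, 3, 1, 1, 2, 1, 3, 4, 2, 3, 0, 0
Total = 0 + 1 + 2 + 3 + 1 + 1 + 2 + 1 + 3 + 4 + 2 + 3 + 0 + 0 = 23

23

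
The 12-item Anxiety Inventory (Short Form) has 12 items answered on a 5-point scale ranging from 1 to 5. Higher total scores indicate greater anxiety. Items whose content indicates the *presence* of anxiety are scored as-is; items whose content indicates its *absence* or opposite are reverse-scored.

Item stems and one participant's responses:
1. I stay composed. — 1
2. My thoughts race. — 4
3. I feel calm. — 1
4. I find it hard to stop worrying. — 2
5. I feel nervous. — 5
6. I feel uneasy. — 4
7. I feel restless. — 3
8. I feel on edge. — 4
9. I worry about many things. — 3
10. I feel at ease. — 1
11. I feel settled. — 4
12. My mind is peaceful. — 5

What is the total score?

43

Items 1, 3, 10, 11, 12 describe the absence/opposite of anxiety → reverse-score.
reverse-coded value = 6 − response.
  item 1: 6 − 1 = 5
  item 2: 4
  item 3: 6 − 1 = 5
  item 4: 2
  item 5: 5
  item 6: 4
  item 7: 3
  item 8: 4
  item 9: 3
  item 10: 6 − 1 = 5
  item 11: 6 − 4 = 2
  item 12: 6 − 5 = 1
Total = 5 + 4 + 5 + 2 + 5 + 4 + 3 + 4 + 3 + 5 + 2 + 1 = 43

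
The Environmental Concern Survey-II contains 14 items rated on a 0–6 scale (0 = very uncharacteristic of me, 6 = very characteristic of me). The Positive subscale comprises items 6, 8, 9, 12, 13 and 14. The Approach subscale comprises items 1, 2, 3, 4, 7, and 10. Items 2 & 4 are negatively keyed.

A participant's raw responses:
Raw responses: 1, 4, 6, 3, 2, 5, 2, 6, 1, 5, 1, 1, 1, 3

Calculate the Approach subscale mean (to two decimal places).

3.17

Approach items: 1, 2, 3, 4, 7, 10.
Of these, items 2 and 4 are negatively keyed; reversed = (0+6) − raw = 6 − raw.
  item 1: 1
  item 2: 6 − 4 = 2
  item 3: 6
  item 4: 6 − 3 = 3
  item 7: 2
  item 10: 5
Sum = 1 + 2 + 6 + 3 + 2 + 5 = 19
Mean = 19 / 6 = 3.17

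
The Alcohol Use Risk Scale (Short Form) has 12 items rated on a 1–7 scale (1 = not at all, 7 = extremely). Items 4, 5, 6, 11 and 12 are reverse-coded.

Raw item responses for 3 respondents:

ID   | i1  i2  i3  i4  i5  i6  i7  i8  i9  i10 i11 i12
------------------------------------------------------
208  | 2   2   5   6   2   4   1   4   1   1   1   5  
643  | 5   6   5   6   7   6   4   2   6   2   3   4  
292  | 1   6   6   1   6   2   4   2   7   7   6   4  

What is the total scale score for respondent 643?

Respondent 643 raw: 5, 6, 5, 6, 7, 6, 4, 2, 6, 2, 3, 4.
Reverse-coded (reverse-coded value = 8 − response):
  item 1: 5
  item 2: 6
  item 3: 5
  item 4: 8 − 6 = 2
  item 5: 8 − 7 = 1
  item 6: 8 − 6 = 2
  item 7: 4
  item 8: 2
  item 9: 6
  item 10: 2
  item 11: 8 − 3 = 5
  item 12: 8 − 4 = 4
Sum = 5 + 6 + 5 + 2 + 1 + 2 + 4 + 2 + 6 + 2 + 5 + 4 = 44

44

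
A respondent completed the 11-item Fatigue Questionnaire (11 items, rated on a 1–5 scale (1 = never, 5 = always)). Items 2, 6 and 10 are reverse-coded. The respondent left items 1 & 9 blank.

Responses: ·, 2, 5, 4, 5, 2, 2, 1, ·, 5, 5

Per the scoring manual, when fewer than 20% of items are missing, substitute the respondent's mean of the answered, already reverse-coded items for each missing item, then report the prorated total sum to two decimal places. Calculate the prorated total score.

Reverse-coded (reversed = (1+5) − raw = 6 − raw):
  item 2: 6 − 2 = 4
  item 6: 6 − 2 = 4
  item 10: 6 − 5 = 1
Completed scored items (9 of 11): 4, 5, 4, 5, 4, 2, 1, 1, 5; sum = 31.
Person mean = 31 / 9 ≈ 3.4444
Prorated total = (31 / 9) × 11 = 37.89 (to 2 dp)

37.89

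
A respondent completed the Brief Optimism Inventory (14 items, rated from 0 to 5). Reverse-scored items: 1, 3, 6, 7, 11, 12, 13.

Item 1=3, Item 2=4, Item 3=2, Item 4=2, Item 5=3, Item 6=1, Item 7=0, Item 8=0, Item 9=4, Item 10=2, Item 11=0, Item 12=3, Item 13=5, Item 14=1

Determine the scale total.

Raw sum = 30. Reverse-scored items: 1, 3, 6, 7, 11, 12, 13; their raw sum = 14.
Each reversal replaces raw with 5 − raw, changing the total by 5 − 2·raw per item.
Total = 30 + 7·5 − 2·14 = 30 + 35 − 28 = 37

37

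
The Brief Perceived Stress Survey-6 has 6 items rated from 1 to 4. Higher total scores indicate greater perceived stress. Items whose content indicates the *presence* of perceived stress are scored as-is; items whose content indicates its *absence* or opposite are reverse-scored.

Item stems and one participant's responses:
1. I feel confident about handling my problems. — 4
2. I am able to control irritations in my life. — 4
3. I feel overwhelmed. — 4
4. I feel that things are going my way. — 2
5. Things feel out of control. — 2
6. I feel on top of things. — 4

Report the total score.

Items 1, 2, 4, 6 describe the absence/opposite of perceived stress → reverse-score.
reversed = (1+4) − raw = 5 − raw.
  item 1: 5 − 4 = 1
  item 2: 5 − 4 = 1
  item 3: 4
  item 4: 5 − 2 = 3
  item 5: 2
  item 6: 5 − 4 = 1
Total = 1 + 1 + 4 + 3 + 2 + 1 = 12

12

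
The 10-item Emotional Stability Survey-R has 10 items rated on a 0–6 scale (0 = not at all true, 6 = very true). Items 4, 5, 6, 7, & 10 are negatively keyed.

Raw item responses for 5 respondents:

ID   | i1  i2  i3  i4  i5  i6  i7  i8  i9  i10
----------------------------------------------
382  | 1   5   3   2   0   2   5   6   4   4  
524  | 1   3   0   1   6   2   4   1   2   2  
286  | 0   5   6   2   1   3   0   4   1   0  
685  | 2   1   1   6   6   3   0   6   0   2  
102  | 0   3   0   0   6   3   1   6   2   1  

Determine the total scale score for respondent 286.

40

Respondent 286 raw: 0, 5, 6, 2, 1, 3, 0, 4, 1, 0.
Reverse-coded (reverse-coded value = 6 − response):
  item 1: 0
  item 2: 5
  item 3: 6
  item 4: 6 − 2 = 4
  item 5: 6 − 1 = 5
  item 6: 6 − 3 = 3
  item 7: 6 − 0 = 6
  item 8: 4
  item 9: 1
  item 10: 6 − 0 = 6
Sum = 0 + 5 + 6 + 4 + 5 + 3 + 6 + 4 + 1 + 6 = 40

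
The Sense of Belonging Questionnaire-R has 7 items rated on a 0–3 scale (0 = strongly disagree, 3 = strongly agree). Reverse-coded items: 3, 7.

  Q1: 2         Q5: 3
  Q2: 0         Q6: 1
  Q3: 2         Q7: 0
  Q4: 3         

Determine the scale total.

Reverse-coded items (reverse-coded value = 3 − response):
  item 3: 3 − 2 = 1
  item 7: 3 − 0 = 3
After reverse-coding: 2, 0, 1, 3, 3, 1, 3
Total = 2 + 0 + 1 + 3 + 3 + 1 + 3 = 13

13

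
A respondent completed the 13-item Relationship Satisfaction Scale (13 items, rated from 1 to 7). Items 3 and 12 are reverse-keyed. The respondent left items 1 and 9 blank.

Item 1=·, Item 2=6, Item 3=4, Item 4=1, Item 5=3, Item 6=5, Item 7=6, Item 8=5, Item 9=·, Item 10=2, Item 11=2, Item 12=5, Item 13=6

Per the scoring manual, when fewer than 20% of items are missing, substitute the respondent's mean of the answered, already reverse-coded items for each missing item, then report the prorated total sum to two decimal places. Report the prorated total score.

Reverse-coded (on a 1–7 scale, reversed = 8 − raw):
  item 3: 8 − 4 = 4
  item 12: 8 − 5 = 3
Completed scored items (11 of 13): 6, 4, 1, 3, 5, 6, 5, 2, 2, 3, 6; sum = 43.
Person mean = 43 / 11 ≈ 3.9091
Prorated total = (43 / 11) × 13 = 50.82 (to 2 dp)

50.82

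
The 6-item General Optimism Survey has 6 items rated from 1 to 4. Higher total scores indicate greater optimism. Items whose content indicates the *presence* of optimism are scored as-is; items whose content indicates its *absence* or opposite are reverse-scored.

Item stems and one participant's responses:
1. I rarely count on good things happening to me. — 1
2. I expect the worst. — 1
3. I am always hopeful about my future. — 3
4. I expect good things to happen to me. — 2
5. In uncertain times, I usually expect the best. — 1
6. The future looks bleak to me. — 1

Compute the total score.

18

Items 1, 2, 6 describe the absence/opposite of optimism → reverse-score.
on a 1–4 scale, reversed = 5 − raw.
  item 1: 5 − 1 = 4
  item 2: 5 − 1 = 4
  item 3: 3
  item 4: 2
  item 5: 1
  item 6: 5 − 1 = 4
Total = 4 + 4 + 3 + 2 + 1 + 4 = 18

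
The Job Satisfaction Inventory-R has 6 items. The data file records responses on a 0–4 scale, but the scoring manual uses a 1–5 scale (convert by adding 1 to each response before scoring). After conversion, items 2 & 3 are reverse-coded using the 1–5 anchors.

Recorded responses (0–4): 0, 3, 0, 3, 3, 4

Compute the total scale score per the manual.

Convert to 1–5: 1, 4, 1, 4, 4, 5
Reverse-coded (on a 1–5 scale, reversed = 6 − raw):
  item 2: 6 − 4 = 2
  item 3: 6 − 1 = 5
Scored: 1, 2, 5, 4, 4, 5
Total = 21

21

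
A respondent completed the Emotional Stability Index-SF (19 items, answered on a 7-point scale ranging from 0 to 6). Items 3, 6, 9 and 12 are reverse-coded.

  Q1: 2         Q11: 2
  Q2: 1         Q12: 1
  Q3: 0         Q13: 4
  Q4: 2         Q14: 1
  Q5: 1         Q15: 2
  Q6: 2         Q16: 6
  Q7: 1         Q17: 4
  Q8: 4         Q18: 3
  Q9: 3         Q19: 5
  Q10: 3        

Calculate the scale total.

Reversing items 3, 6, 9 and 12 with 6 − raw:
Total = 2 + 1 + (6−0) + 2 + 1 + (6−2) + 1 + 4 + (6−3) + 3 + 2 + (6−1) + 4 + 1 + 2 + 6 + 4 + 3 + 5
      = 2 + 1 + 6 + 2 + 1 + 4 + 1 + 4 + 3 + 3 + 2 + 5 + 4 + 1 + 2 + 6 + 4 + 3 + 5 = 59

59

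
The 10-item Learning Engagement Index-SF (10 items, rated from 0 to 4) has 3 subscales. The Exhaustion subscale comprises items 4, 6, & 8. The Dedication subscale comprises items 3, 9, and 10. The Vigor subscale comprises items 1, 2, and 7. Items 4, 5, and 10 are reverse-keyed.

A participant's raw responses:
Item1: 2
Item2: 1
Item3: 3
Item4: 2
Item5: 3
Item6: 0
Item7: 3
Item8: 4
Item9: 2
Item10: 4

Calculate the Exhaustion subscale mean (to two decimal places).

2.00

Exhaustion items: 4, 6, 8.
Of these, item 4 is reverse-keyed; reverse-coded value = 4 − response.
  item 4: 4 − 2 = 2
  item 6: 0
  item 8: 4
Sum = 2 + 0 + 4 = 6
Mean = 6 / 3 = 2.00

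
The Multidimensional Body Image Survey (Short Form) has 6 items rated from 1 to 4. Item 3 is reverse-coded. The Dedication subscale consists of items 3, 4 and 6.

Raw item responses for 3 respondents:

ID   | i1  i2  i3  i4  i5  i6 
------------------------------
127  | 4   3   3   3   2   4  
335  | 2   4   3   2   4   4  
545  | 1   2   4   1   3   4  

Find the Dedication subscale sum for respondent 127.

Respondent 127 raw: 4, 3, 3, 3, 2, 4.
Dedication items: 3, 4, 6.
Reverse-coded (reversed = (1+4) − raw = 5 − raw):
  item 3: 5 − 3 = 2
  item 4: 3
  item 6: 4
Sum = 2 + 3 + 4 = 9

9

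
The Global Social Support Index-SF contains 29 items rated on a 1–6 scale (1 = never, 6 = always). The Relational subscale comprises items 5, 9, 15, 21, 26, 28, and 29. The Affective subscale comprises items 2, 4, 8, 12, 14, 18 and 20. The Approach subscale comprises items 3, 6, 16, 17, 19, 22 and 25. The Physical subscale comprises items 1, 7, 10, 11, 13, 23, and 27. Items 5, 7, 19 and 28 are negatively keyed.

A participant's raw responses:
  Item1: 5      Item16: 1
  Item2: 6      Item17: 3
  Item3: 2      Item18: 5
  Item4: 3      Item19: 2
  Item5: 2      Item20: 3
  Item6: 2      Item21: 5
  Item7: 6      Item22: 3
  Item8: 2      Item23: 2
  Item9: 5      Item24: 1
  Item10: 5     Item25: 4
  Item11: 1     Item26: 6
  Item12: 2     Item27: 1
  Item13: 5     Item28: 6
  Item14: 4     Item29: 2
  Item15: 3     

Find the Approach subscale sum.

20

Approach items: 3, 6, 16, 17, 19, 22, 25.
Of these, item 19 is negatively keyed; reversed = (1+6) − raw = 7 − raw.
  item 3: 2
  item 6: 2
  item 16: 1
  item 17: 3
  item 19: 7 − 2 = 5
  item 22: 3
  item 25: 4
Sum = 2 + 2 + 1 + 3 + 5 + 3 + 4 = 20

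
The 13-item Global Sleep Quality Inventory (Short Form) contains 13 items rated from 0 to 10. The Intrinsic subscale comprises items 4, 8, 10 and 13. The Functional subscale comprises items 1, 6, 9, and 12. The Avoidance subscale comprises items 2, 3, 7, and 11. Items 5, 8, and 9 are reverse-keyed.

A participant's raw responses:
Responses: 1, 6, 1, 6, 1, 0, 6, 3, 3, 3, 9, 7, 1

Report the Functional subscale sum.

Functional items: 1, 6, 9, 12.
Of these, item 9 is reverse-keyed; reverse-coded value = 10 − response.
  item 1: 1
  item 6: 0
  item 9: 10 − 3 = 7
  item 12: 7
Sum = 1 + 0 + 7 + 7 = 15

15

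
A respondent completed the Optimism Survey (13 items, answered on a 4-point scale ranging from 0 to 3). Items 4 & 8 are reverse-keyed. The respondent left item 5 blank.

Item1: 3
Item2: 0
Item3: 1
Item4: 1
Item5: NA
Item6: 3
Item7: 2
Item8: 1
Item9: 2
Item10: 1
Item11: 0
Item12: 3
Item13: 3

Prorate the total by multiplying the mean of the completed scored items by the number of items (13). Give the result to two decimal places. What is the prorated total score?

Reverse-coded (reversed = (0+3) − raw = 3 − raw):
  item 4: 3 − 1 = 2
  item 8: 3 − 1 = 2
Completed scored items (12 of 13): 3, 0, 1, 2, 3, 2, 2, 2, 1, 0, 3, 3; sum = 22.
Person mean = 22 / 12 ≈ 1.8333
Prorated total = (22 / 12) × 13 = 23.83 (to 2 dp)

23.83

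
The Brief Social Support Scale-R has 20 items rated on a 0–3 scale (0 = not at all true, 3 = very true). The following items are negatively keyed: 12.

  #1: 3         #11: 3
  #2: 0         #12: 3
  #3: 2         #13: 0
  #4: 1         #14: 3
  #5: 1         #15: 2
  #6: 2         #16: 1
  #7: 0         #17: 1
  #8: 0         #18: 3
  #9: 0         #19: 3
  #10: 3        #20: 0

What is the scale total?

Reversing item 12 with 3 − raw:
Total = 3 + 0 + 2 + 1 + 1 + 2 + 0 + 0 + 0 + 3 + 3 + (3−3) + 0 + 3 + 2 + 1 + 1 + 3 + 3 + 0
      = 3 + 0 + 2 + 1 + 1 + 2 + 0 + 0 + 0 + 3 + 3 + 0 + 0 + 3 + 2 + 1 + 1 + 3 + 3 + 0 = 28

28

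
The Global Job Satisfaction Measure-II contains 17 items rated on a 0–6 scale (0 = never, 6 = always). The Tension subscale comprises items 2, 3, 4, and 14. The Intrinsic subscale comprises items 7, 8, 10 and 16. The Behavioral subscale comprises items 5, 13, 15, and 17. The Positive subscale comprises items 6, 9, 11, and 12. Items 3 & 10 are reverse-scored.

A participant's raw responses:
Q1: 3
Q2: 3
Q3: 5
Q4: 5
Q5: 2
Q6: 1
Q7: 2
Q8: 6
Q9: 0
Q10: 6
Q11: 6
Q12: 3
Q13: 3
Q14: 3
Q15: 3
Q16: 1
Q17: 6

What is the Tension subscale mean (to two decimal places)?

Tension items: 2, 3, 4, 14.
Of these, item 3 is reverse-scored; reverse-coded value = 6 − response.
  item 2: 3
  item 3: 6 − 5 = 1
  item 4: 5
  item 14: 3
Sum = 3 + 1 + 5 + 3 = 12
Mean = 12 / 4 = 3.00

3.00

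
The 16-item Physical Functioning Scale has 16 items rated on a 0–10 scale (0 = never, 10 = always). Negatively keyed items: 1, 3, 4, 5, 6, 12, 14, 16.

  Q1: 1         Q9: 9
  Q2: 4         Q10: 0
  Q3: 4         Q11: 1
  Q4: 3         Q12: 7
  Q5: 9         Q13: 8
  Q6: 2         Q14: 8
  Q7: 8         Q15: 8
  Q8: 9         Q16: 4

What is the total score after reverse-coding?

89

Raw sum = 85. Negatively keyed items: 1, 3, 4, 5, 6, 12, 14, 16; their raw sum = 38.
Each reversal replaces raw with 10 − raw, changing the total by 10 − 2·raw per item.
Total = 85 + 8·10 − 2·38 = 85 + 80 − 76 = 89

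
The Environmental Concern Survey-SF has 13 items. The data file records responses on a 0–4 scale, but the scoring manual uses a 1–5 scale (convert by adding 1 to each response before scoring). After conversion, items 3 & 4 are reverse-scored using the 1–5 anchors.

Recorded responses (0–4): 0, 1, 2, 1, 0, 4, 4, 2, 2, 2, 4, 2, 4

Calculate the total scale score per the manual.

Convert to 1–5: 1, 2, 3, 2, 1, 5, 5, 3, 3, 3, 5, 3, 5
Reverse-coded (on a 1–5 scale, reversed = 6 − raw):
  item 3: 6 − 3 = 3
  item 4: 6 − 2 = 4
Scored: 1, 2, 3, 4, 1, 5, 5, 3, 3, 3, 5, 3, 5
Total = 43

43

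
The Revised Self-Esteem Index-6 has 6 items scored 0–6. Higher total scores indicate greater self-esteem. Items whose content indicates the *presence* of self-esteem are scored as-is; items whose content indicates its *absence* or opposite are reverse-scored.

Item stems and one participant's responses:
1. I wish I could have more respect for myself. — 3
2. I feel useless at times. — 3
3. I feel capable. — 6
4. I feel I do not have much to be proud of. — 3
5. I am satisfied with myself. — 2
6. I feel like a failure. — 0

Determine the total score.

Items 1, 2, 4, 6 describe the absence/opposite of self-esteem → reverse-score.
on a 0–6 scale, reversed = 6 − raw.
  item 1: 6 − 3 = 3
  item 2: 6 − 3 = 3
  item 3: 6
  item 4: 6 − 3 = 3
  item 5: 2
  item 6: 6 − 0 = 6
Total = 3 + 3 + 6 + 3 + 2 + 6 = 23

23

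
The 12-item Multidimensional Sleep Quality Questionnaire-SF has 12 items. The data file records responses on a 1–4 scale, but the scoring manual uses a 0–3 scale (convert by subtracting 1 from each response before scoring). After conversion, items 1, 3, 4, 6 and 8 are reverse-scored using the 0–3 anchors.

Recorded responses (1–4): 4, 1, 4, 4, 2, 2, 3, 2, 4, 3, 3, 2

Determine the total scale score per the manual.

15

Convert to 0–3: 3, 0, 3, 3, 1, 1, 2, 1, 3, 2, 2, 1
Reverse-coded (reverse-coded value = 3 − response):
  item 1: 3 − 3 = 0
  item 3: 3 − 3 = 0
  item 4: 3 − 3 = 0
  item 6: 3 − 1 = 2
  item 8: 3 − 1 = 2
Scored: 0, 0, 0, 0, 1, 2, 2, 2, 3, 2, 2, 1
Total = 15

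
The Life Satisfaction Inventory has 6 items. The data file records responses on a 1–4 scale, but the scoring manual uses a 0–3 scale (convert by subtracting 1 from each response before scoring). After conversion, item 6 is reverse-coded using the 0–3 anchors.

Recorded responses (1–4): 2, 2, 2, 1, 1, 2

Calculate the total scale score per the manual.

5

Convert to 0–3: 1, 1, 1, 0, 0, 1
Reverse-coded (on a 0–3 scale, reversed = 3 − raw):
  item 6: 3 − 1 = 2
Scored: 1, 1, 1, 0, 0, 2
Total = 5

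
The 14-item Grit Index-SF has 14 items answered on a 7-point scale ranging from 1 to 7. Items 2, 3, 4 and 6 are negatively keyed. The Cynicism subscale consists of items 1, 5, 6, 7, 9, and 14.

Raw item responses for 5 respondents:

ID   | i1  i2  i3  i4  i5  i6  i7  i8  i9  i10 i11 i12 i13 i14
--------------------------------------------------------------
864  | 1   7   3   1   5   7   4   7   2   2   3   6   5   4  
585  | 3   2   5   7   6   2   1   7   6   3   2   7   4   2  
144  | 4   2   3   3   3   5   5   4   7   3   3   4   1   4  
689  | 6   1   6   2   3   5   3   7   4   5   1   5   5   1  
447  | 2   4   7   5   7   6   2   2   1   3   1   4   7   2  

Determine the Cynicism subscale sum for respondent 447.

16

Respondent 447 raw: 2, 4, 7, 5, 7, 6, 2, 2, 1, 3, 1, 4, 7, 2.
Cynicism items: 1, 5, 6, 7, 9, 14.
Reverse-coded (on a 1–7 scale, reversed = 8 − raw):
  item 1: 2
  item 5: 7
  item 6: 8 − 6 = 2
  item 7: 2
  item 9: 1
  item 14: 2
Sum = 2 + 7 + 2 + 2 + 1 + 2 = 16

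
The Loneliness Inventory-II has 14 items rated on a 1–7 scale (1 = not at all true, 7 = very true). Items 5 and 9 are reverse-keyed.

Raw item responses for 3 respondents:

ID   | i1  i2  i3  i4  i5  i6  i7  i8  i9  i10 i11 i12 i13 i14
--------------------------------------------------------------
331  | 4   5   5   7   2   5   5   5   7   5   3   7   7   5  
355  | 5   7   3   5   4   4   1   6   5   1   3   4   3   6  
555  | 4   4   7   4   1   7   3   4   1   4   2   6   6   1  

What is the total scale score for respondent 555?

66

Respondent 555 raw: 4, 4, 7, 4, 1, 7, 3, 4, 1, 4, 2, 6, 6, 1.
Reverse-coded (reversed = (1+7) − raw = 8 − raw):
  item 1: 4
  item 2: 4
  item 3: 7
  item 4: 4
  item 5: 8 − 1 = 7
  item 6: 7
  item 7: 3
  item 8: 4
  item 9: 8 − 1 = 7
  item 10: 4
  item 11: 2
  item 12: 6
  item 13: 6
  item 14: 1
Sum = 4 + 4 + 7 + 4 + 7 + 7 + 3 + 4 + 7 + 4 + 2 + 6 + 6 + 1 = 66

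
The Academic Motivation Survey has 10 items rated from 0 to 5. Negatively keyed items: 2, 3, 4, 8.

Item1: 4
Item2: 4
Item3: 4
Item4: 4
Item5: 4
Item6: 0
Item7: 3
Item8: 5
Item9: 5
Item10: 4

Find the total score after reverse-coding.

Negatively keyed items use 5 − raw:
  item 2: 5 − 4 = 1
  item 3: 5 − 4 = 1
  item 4: 5 − 4 = 1
  item 8: 5 − 5 = 0
Scored items: 4, 1, 1, 1, 4, 0, 3, 0, 5, 4
Total = 4 + 1 + 1 + 1 + 4 + 0 + 3 + 0 + 5 + 4 = 23

23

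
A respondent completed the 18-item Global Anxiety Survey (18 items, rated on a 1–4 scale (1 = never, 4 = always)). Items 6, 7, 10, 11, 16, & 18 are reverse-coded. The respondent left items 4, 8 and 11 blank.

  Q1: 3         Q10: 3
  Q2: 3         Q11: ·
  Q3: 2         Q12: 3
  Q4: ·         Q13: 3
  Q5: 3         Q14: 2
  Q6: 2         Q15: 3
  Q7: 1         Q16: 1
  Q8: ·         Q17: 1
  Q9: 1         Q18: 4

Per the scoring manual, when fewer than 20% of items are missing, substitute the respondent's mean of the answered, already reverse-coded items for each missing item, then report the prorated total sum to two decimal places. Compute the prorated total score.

45.60

Reverse-coded (on a 1–4 scale, reversed = 5 − raw):
  item 6: 5 − 2 = 3
  item 7: 5 − 1 = 4
  item 10: 5 − 3 = 2
  item 16: 5 − 1 = 4
  item 18: 5 − 4 = 1
Completed scored items (15 of 18): 3, 3, 2, 3, 3, 4, 1, 2, 3, 3, 2, 3, 4, 1, 1; sum = 38.
Person mean = 38 / 15 ≈ 2.5333
Prorated total = (38 / 15) × 18 = 45.60 (to 2 dp)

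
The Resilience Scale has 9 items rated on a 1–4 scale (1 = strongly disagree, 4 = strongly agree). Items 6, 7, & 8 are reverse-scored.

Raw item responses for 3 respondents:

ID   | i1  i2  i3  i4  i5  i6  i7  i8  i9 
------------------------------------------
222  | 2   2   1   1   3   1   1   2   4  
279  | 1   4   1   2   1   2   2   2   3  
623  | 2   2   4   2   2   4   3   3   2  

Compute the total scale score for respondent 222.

24

Respondent 222 raw: 2, 2, 1, 1, 3, 1, 1, 2, 4.
Reverse-coded (reversed = (1+4) − raw = 5 − raw):
  item 1: 2
  item 2: 2
  item 3: 1
  item 4: 1
  item 5: 3
  item 6: 5 − 1 = 4
  item 7: 5 − 1 = 4
  item 8: 5 − 2 = 3
  item 9: 4
Sum = 2 + 2 + 1 + 1 + 3 + 4 + 4 + 3 + 4 = 24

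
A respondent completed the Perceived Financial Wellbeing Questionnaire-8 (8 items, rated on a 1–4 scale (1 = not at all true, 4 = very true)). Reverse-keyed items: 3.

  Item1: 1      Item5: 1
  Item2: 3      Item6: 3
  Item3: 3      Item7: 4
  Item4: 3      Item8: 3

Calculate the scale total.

20

Reversing item 3 with 5 − raw:
Total = 1 + 3 + (5−3) + 3 + 1 + 3 + 4 + 3
      = 1 + 3 + 2 + 3 + 1 + 3 + 4 + 3 = 20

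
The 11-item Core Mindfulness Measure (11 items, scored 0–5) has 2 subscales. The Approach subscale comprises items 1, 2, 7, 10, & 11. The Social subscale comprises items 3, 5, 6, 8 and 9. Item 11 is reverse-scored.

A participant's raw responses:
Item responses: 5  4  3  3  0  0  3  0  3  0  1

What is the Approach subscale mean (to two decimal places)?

3.20

Approach items: 1, 2, 7, 10, 11.
Of these, item 11 is reverse-scored; reversed = (0+5) − raw = 5 − raw.
  item 1: 5
  item 2: 4
  item 7: 3
  item 10: 0
  item 11: 5 − 1 = 4
Sum = 5 + 4 + 3 + 0 + 4 = 16
Mean = 16 / 5 = 3.20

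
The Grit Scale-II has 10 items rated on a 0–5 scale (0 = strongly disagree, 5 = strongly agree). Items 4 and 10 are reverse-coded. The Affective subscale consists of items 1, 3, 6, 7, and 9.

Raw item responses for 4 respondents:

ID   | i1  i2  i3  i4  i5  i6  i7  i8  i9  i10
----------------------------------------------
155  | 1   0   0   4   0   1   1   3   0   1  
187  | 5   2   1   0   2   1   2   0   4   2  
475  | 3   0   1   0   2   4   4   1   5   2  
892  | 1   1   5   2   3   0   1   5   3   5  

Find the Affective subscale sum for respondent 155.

3

Respondent 155 raw: 1, 0, 0, 4, 0, 1, 1, 3, 0, 1.
Affective items: 1, 3, 6, 7, 9.
Reverse-coded (on a 0–5 scale, reversed = 5 − raw):
  item 1: 1
  item 3: 0
  item 6: 1
  item 7: 1
  item 9: 0
Sum = 1 + 0 + 1 + 1 + 0 = 3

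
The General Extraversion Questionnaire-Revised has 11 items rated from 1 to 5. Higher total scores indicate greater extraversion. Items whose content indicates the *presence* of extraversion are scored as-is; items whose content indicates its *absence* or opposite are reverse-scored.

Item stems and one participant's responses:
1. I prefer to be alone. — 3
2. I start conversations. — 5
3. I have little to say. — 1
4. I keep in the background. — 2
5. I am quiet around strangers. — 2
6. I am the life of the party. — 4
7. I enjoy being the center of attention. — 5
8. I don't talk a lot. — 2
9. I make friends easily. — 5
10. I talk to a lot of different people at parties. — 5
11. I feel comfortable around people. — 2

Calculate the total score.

Items 1, 3, 4, 5, 8 describe the absence/opposite of extraversion → reverse-score.
on a 1–5 scale, reversed = 6 − raw.
  item 1: 6 − 3 = 3
  item 2: 5
  item 3: 6 − 1 = 5
  item 4: 6 − 2 = 4
  item 5: 6 − 2 = 4
  item 6: 4
  item 7: 5
  item 8: 6 − 2 = 4
  item 9: 5
  item 10: 5
  item 11: 2
Total = 3 + 5 + 5 + 4 + 4 + 4 + 5 + 4 + 5 + 5 + 2 = 46

46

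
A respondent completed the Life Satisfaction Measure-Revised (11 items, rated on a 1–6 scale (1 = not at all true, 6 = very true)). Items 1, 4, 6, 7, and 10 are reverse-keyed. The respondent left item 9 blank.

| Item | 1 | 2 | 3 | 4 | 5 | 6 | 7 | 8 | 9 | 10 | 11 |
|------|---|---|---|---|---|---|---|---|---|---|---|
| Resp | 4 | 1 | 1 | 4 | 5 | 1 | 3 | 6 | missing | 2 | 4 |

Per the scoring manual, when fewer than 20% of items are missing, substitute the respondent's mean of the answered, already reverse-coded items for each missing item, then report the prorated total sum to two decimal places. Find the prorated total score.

Reverse-coded (on a 1–6 scale, reversed = 7 − raw):
  item 1: 7 − 4 = 3
  item 4: 7 − 4 = 3
  item 6: 7 − 1 = 6
  item 7: 7 − 3 = 4
  item 10: 7 − 2 = 5
Completed scored items (10 of 11): 3, 1, 1, 3, 5, 6, 4, 6, 5, 4; sum = 38.
Person mean = 38 / 10 ≈ 3.8000
Prorated total = (38 / 10) × 11 = 41.80 (to 2 dp)

41.80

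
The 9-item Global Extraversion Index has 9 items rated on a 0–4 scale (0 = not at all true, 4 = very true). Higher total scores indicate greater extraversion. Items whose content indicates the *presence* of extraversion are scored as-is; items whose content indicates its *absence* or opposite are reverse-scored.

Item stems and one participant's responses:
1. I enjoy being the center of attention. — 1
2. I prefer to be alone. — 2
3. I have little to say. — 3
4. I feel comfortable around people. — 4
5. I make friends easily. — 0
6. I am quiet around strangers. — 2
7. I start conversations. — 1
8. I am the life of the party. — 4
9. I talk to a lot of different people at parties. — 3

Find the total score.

Items 2, 3, 6 describe the absence/opposite of extraversion → reverse-score.
on a 0–4 scale, reversed = 4 − raw.
  item 1: 1
  item 2: 4 − 2 = 2
  item 3: 4 − 3 = 1
  item 4: 4
  item 5: 0
  item 6: 4 − 2 = 2
  item 7: 1
  item 8: 4
  item 9: 3
Total = 1 + 2 + 1 + 4 + 0 + 2 + 1 + 4 + 3 = 18

18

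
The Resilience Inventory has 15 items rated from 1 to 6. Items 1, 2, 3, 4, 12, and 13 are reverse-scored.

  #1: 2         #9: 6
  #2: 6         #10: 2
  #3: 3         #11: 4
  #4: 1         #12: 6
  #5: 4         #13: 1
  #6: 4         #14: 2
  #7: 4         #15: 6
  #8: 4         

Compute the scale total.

59

Reversing items 1, 2, 3, 4, 12, & 13 with 7 − raw:
Total = (7−2) + (7−6) + (7−3) + (7−1) + 4 + 4 + 4 + 4 + 6 + 2 + 4 + (7−6) + (7−1) + 2 + 6
      = 5 + 1 + 4 + 6 + 4 + 4 + 4 + 4 + 6 + 2 + 4 + 1 + 6 + 2 + 6 = 59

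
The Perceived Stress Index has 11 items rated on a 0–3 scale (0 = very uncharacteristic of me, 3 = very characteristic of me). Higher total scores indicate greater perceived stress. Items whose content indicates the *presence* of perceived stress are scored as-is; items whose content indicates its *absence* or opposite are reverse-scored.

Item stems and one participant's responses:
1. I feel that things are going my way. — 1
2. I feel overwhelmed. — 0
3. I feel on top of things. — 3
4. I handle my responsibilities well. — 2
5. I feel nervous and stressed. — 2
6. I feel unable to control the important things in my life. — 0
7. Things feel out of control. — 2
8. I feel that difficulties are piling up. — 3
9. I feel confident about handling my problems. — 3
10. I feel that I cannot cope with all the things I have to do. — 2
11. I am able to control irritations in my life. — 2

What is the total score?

13

Items 1, 3, 4, 9, 11 describe the absence/opposite of perceived stress → reverse-score.
reversed = (0+3) − raw = 3 − raw.
  item 1: 3 − 1 = 2
  item 2: 0
  item 3: 3 − 3 = 0
  item 4: 3 − 2 = 1
  item 5: 2
  item 6: 0
  item 7: 2
  item 8: 3
  item 9: 3 − 3 = 0
  item 10: 2
  item 11: 3 − 2 = 1
Total = 2 + 0 + 0 + 1 + 2 + 0 + 2 + 3 + 0 + 2 + 1 = 13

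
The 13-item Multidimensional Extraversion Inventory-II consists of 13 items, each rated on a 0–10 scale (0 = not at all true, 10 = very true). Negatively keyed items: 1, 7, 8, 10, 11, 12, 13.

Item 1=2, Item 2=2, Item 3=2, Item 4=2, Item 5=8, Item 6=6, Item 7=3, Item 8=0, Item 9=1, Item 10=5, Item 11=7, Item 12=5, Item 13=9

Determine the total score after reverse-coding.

60

Reversing items 1, 7, 8, 10, 11, 12 and 13 with 10 − raw:
Total = (10−2) + 2 + 2 + 2 + 8 + 6 + (10−3) + (10−0) + 1 + (10−5) + (10−7) + (10−5) + (10−9)
      = 8 + 2 + 2 + 2 + 8 + 6 + 7 + 10 + 1 + 5 + 3 + 5 + 1 = 60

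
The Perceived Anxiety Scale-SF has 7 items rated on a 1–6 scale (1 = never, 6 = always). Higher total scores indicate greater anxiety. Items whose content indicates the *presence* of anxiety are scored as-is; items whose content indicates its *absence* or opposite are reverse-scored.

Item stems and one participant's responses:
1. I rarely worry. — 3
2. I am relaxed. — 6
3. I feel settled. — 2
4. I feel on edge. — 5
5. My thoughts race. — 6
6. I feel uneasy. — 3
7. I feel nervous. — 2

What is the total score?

26

Items 1, 2, 3 describe the absence/opposite of anxiety → reverse-score.
reverse-coded value = 7 − response.
  item 1: 7 − 3 = 4
  item 2: 7 − 6 = 1
  item 3: 7 − 2 = 5
  item 4: 5
  item 5: 6
  item 6: 3
  item 7: 2
Total = 4 + 1 + 5 + 5 + 6 + 3 + 2 = 26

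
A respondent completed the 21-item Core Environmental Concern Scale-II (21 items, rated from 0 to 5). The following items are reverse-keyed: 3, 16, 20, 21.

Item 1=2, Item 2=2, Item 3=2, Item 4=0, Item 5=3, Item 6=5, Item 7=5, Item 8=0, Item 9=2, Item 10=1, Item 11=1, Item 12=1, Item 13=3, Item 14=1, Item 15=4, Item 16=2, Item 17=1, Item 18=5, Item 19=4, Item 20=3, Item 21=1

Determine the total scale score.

Reverse-keyed items use 5 − raw:
  item 3: 5 − 2 = 3
  item 16: 5 − 2 = 3
  item 20: 5 − 3 = 2
  item 21: 5 − 1 = 4
Scored responses: 2, 2, 3, 0, 3, 5, 5, 0, 2, 1, 1, 1, 3, 1, 4, 3, 1, 5, 4, 2, 4
Total = 2 + 2 + 3 + 0 + 3 + 5 + 5 + 0 + 2 + 1 + 1 + 1 + 3 + 1 + 4 + 3 + 1 + 5 + 4 + 2 + 4 = 52

52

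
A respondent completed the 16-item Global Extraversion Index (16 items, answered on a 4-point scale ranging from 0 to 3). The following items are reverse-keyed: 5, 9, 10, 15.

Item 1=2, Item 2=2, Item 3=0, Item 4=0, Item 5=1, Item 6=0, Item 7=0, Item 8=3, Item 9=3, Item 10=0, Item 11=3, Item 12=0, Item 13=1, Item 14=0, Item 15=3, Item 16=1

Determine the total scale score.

Reversing items 5, 9, 10 and 15 with 3 − raw:
Total = 2 + 2 + 0 + 0 + (3−1) + 0 + 0 + 3 + (3−3) + (3−0) + 3 + 0 + 1 + 0 + (3−3) + 1
      = 2 + 2 + 0 + 0 + 2 + 0 + 0 + 3 + 0 + 3 + 3 + 0 + 1 + 0 + 0 + 1 = 17

17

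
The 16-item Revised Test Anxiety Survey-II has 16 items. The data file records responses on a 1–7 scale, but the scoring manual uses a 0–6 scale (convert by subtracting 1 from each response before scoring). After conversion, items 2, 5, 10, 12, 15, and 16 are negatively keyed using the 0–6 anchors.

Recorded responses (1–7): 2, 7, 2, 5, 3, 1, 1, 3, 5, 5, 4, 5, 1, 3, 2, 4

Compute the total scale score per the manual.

Convert to 0–6: 1, 6, 1, 4, 2, 0, 0, 2, 4, 4, 3, 4, 0, 2, 1, 3
Reverse-coded (reverse-coded value = 6 − response):
  item 2: 6 − 6 = 0
  item 5: 6 − 2 = 4
  item 10: 6 − 4 = 2
  item 12: 6 − 4 = 2
  item 15: 6 − 1 = 5
  item 16: 6 − 3 = 3
Scored: 1, 0, 1, 4, 4, 0, 0, 2, 4, 2, 3, 2, 0, 2, 5, 3
Total = 33

33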